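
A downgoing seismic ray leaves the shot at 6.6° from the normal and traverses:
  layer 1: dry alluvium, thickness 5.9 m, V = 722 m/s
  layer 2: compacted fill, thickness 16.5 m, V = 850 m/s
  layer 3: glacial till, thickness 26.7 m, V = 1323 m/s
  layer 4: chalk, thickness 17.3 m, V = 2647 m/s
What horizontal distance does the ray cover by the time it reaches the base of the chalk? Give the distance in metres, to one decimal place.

p = sin θ₁/V₁ = sin 6.6°/722 = 1.5919e-04 s/m is conserved through the stack.
Layer 1: θ = 6.60°; offset = 5.9·tan 6.60° = 0.683 m.
Layer 2: sin θ = p·850 = 0.1353 → θ = 7.78°; offset = 16.5·tan 7.78° = 2.253 m.
Layer 3: sin θ = p·1323 = 0.2106 → θ = 12.16°; offset = 26.7·tan 12.16° = 5.752 m.
Layer 4: sin θ = p·2647 = 0.4214 → θ = 24.92°; offset = 17.3·tan 24.92° = 8.038 m.
Σ offsets = 16.727 m.

16.7 m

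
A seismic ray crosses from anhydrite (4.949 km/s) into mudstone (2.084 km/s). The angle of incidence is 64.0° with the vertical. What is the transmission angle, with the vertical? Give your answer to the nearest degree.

22°

Snell's law: sin θ₂ = (V₂/V₁)·sin θ₁ = (2.084/4.949)·sin 64.0° = 0.3785.
θ₂ = arcsin 0.3785 = 22.24° from the normal.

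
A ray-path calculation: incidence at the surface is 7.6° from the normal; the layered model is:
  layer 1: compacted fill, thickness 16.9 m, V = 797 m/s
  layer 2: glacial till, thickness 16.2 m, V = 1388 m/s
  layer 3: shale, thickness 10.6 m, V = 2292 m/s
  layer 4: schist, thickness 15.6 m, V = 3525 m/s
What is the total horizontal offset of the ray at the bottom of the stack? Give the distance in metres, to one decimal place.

21.7 m

Apply Snell's law at each interface; in layer i the horizontal offset is hᵢ·tan θᵢ.
Layer 1: θ = 7.60°; offset = 16.9·tan 7.60° = 2.255 m.
Layer 2: sin θ = 1388·sin 7.6°/797 = 0.2303, θ = 13.32°; offset = 16.2·tan 13.32° = 3.834 m.
Layer 3: sin θ = 2292·sin 7.6°/797 = 0.3803, θ = 22.35°; offset = 10.6·tan 22.35° = 4.359 m.
Layer 4: sin θ = 3525·sin 7.6°/797 = 0.5849, θ = 35.80°; offset = 15.6·tan 35.80° = 11.251 m.
Total horizontal offset = 21.699 m.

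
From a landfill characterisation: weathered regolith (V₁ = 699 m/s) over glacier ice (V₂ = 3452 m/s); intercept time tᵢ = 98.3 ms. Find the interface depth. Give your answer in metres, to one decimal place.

35.1 m

θ_c = arcsin(699/3452) = 11.68°; cos θ_c = 0.9793.
tᵢ = 2h cos θ_c/V₁ ⇒ h = tᵢ·V₁/(2 cos θ_c) = 0.0983·699/(2·0.9793) = 35.08 m.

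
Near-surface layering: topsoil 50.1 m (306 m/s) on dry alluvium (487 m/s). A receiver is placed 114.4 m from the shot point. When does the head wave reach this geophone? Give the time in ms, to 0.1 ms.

t = x/V₂ + 2h·√(V₂²−V₁²)/(V₁V₂).
√(V₂²−V₁²) = √(487²−306²) = 378.9 m/s; delay term = 2·50.1·378.9/(306·487) = 0.25474 s.
t = 114.4/487 + 0.25474 = 0.48965 s.

489.6 ms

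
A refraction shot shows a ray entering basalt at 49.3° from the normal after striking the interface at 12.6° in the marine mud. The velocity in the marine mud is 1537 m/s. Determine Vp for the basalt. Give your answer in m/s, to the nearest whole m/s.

5342 m/s

sin 12.6° = 0.2181; sin 49.3° = 0.7581.
V₂ = V₁·(sin θ₂/sin θ₁) = 1537·(0.7581/0.2181) = 5341.68 m/s.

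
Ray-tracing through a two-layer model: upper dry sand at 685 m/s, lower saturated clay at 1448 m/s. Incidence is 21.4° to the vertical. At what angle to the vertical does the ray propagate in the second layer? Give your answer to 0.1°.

50.5°

sin θ₁/V₁ = sin θ₂/V₂ ⇒ sin θ₂ = 1448·sin 21.4°/685 = 1448·0.3649/685 = 0.7713.
θ₂ = arcsin 0.7713 = 50.47° from the normal.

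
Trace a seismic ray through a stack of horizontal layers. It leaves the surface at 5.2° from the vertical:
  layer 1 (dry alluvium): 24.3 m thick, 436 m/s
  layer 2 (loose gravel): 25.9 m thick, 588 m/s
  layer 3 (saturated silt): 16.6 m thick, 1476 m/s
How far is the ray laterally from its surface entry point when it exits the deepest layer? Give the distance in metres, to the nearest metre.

Apply Snell's law at each interface; in layer i the horizontal offset is hᵢ·tan θᵢ.
Layer 1: θ = 5.20°; offset = 24.3·tan 5.20° = 2.211 m.
Layer 2: sin θ = 588·sin 5.2°/436 = 0.1222, θ = 7.02°; offset = 25.9·tan 7.02° = 3.190 m.
Layer 3: sin θ = 1476·sin 5.2°/436 = 0.3068, θ = 17.87°; offset = 16.6·tan 17.87° = 5.351 m.
Σ offsets = 10.752 m.

11 m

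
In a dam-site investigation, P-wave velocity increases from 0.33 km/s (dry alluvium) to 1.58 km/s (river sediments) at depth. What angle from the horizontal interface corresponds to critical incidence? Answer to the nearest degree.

At critical incidence the refracted ray runs along the interface (θ₂ = 90°), so sin θ_c = V₁/V₂.
θ_c = arcsin(0.33/1.58) = arcsin 0.2089 = 12.06°.
Measured from the interface: 90° − 12.06° = 77.94°.

78°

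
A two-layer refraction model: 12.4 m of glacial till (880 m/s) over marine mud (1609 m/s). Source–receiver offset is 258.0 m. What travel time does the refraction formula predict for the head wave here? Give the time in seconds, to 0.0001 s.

t = x/V₂ + 2h·√(V₂²−V₁²)/(V₁V₂).
√(V₂²−V₁²) = √(1609²−880²) = 1347.0 m/s; delay term = 2·12.4·1347.0/(880·1609) = 0.02359 s.
t = 258.0/1609 + 0.02359 = 0.18394 s.

0.1839 s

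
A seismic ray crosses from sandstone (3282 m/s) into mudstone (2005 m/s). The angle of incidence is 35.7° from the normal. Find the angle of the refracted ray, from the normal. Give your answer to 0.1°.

sin θ₁/V₁ = sin θ₂/V₂ ⇒ sin θ₂ = 2005·sin 35.7°/3282 = 2005·0.5835/3282 = 0.3565.
θ₂ = arcsin 0.3565 = 20.88° from the normal.

20.9°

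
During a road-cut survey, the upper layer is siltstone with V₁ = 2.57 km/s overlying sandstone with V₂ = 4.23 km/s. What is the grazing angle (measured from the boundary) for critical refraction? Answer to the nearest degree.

Critical incidence: sin θ_c = V₁/V₂ = 2.57/4.23 = 0.6076.
θ_c = arcsin 0.6076 = 37.41°.
Measured from the interface: 90° − 37.41° = 52.59°.

53°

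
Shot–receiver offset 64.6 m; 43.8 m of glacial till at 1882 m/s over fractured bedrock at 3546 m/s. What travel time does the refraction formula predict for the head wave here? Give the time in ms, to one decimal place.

t = x/V₂ + 2h·√(V₂²−V₁²)/(V₁V₂).
√(V₂²−V₁²) = √(3546²−1882²) = 3005.4 m/s; delay term = 2·43.8·3005.4/(1882·3546) = 0.03945 s.
t = 64.6/3546 + 0.03945 = 0.05767 s.

57.7 ms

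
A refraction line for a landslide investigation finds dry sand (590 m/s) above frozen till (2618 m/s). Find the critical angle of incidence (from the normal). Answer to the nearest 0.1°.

13.0°

At critical incidence the refracted ray runs along the interface (θ₂ = 90°), so sin θ_c = V₁/V₂.
θ_c = arcsin(590/2618) = arcsin 0.2254 = 13.02°.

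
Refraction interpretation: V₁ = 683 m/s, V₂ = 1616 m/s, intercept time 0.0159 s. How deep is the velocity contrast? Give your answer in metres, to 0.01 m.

θ_c = arcsin(683/1616) = 25.00°; cos θ_c = 0.9063.
tᵢ = 2h cos θ_c/V₁ ⇒ h = tᵢ·V₁/(2 cos θ_c) = 0.0159·683/(2·0.9063) = 5.99 m.

5.99 m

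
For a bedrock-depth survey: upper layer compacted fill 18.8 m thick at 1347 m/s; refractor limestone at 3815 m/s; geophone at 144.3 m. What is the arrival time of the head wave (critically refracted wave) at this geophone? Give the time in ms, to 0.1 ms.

θ_c = arcsin(V₁/V₂) = arcsin(1347/3815) = 20.68°, cos θ_c = 0.9356.
Intercept time tᵢ = 2h cos θ_c / V₁ = 2·18.8·0.9356/1347 = 0.02612 s.
t = x/V₂ + tᵢ = 144.3/3815 + 0.02612 = 0.06394 s.

63.9 ms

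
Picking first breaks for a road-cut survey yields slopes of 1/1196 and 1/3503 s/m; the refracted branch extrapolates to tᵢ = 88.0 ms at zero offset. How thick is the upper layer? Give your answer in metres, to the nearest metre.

56 m

θ_c = arcsin(1196/3503) = 19.96°; cos θ_c = 0.9399.
tᵢ = 2h cos θ_c/V₁ ⇒ h = tᵢ·V₁/(2 cos θ_c) = 0.088·1196/(2·0.9399) = 55.99 m.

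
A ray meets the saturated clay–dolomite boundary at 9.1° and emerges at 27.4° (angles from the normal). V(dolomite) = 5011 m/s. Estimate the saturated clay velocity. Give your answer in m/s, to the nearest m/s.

1722 m/s

sin 9.1° = 0.1582; sin 27.4° = 0.4602.
V₁ = V₂·(sin θ₁/sin θ₂) = 5011·(0.1582/0.4602) = 1722.14 m/s.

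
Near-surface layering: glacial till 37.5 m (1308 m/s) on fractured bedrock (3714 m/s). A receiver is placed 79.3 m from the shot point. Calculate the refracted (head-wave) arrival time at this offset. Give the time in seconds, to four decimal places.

t = x/V₂ + 2h·√(V₂²−V₁²)/(V₁V₂).
√(V₂²−V₁²) = √(3714²−1308²) = 3476.1 m/s; delay term = 2·37.5·3476.1/(1308·3714) = 0.05367 s.
t = 79.3/3714 + 0.05367 = 0.07502 s.

0.0750 s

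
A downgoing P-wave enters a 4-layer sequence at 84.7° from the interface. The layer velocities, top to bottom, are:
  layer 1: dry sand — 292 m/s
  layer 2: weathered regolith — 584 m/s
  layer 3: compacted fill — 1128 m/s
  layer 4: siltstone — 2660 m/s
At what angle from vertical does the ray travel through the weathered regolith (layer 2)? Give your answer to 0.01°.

From the normal: θ₁ = 90° − 84.7° = 5.3°.
Ray parameter p = sin 5.3° / 292 = 3.1634e-04 s/m.
sin θ_2 = p·V_2 = 3.1634e-04 × 584 = 0.1847.
θ_2 = arcsin 0.1847 = 10.65°.

10.65°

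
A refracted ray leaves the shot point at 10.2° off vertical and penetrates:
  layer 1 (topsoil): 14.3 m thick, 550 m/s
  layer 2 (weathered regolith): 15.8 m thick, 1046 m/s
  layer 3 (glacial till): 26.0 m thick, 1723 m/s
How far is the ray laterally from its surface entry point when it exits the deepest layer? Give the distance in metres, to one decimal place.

Ray parameter p = sin 10.2° / 550 m/s = 3.2197e-04 s/m.
Layer 1: θ = 10.20°; offset = 14.3·tan 10.20° = 2.573 m.
Layer 2: sin θ = p·1046 = 0.3368 → θ = 19.68°; offset = 15.8·tan 19.68° = 5.651 m.
Layer 3: sin θ = p·1723 = 0.5548 → θ = 33.69°; offset = 26.0·tan 33.69° = 17.336 m.
Σ offsets = 25.560 m.

25.6 m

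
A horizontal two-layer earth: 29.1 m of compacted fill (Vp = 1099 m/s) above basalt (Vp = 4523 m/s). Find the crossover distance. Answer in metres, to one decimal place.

θ_c = arcsin(1099/4523) = 14.06°, so cos θ_c = 0.9700 and tᵢ = 2h cos θ_c/V₁ = 0.0514 s.
At crossover x/V₁ = x/V₂ + tᵢ ⇒ x = tᵢ/(1/V₁ − 1/V₂) = 0.05137/(9.0992e-04 − 2.2109e-04) = 74.58 m.

74.6 m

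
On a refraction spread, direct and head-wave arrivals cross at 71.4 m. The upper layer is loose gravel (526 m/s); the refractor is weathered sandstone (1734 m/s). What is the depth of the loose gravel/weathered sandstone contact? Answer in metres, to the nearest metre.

x_cross = 2h·√((V₂+V₁)/(V₂−V₁)) → h = x_cross / (2·√((V₂+V₁)/(V₂−V₁))).
√((V₂+V₁)/(V₂−V₁)) = √((1734+526)/(1734−526)) = 1.3678.
h = 71.4 / (2·1.3678) = 26.10 m.

26 m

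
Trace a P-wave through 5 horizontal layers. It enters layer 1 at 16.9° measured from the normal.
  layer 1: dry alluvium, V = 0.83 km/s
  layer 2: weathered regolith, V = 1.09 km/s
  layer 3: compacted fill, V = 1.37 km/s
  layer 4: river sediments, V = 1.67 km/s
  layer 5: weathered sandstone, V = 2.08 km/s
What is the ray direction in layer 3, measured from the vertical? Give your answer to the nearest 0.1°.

Ray parameter p = sin 16.9° / 0.83 = 3.5024e-01 s/km.
sin θ_3 = p·V_3 = 3.5024e-01 × 1.37 = 0.4798.
θ_3 = 28.67° from the vertical.

28.7°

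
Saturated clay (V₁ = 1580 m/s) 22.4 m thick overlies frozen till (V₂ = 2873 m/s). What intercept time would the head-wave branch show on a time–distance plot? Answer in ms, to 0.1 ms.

tᵢ = 2h·√(V₂²−V₁²)/(V₁V₂).
√(V₂²−V₁²) = √(2873²−1580²) = 2399.5 m/s.
tᵢ = 2·22.4·2399.5/(1580·2873) = 0.02368 s.

23.7 ms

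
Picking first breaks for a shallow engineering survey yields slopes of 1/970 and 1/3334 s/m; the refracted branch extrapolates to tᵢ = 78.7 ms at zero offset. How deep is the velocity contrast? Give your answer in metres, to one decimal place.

h = tᵢ·V₁·V₂ / (2·√(V₂²−V₁²)).
√(V₂²−V₁²) = √(3334² − 970²) = 3189.8 m/s.
h = 0.0787 s × 970 × 3334 / (2 × 3189.8) = 39.90 m.

39.9 m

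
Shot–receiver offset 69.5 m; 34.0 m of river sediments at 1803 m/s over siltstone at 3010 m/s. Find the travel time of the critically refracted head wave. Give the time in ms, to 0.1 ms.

53.3 ms

θ_c = arcsin(V₁/V₂) = arcsin(1803/3010) = 36.80°, cos θ_c = 0.8007.
Intercept time tᵢ = 2h cos θ_c / V₁ = 2·34.0·0.8007/1803 = 0.03020 s.
t = x/V₂ + tᵢ = 69.5/3010 + 0.03020 = 0.05329 s.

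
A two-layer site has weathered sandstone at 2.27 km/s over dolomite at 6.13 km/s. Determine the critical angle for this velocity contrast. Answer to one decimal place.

Critical incidence: sin θ_c = V₁/V₂ = 2.27/6.13 = 0.3703.
θ_c = arcsin 0.3703 = 21.73°.

21.7°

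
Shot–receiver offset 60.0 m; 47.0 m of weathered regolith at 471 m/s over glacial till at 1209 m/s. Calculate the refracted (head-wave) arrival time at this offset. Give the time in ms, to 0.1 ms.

233.4 ms

t = x/V₂ + 2h·√(V₂²−V₁²)/(V₁V₂).
√(V₂²−V₁²) = √(1209²−471²) = 1113.5 m/s; delay term = 2·47.0·1113.5/(471·1209) = 0.18381 s.
t = 60.0/1209 + 0.18381 = 0.23344 s.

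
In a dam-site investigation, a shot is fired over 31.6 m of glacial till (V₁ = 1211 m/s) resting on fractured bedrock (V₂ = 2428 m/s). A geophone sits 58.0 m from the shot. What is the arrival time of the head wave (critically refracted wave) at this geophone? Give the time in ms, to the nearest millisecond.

69 ms

t = x/V₂ + 2h·√(V₂²−V₁²)/(V₁V₂).
√(V₂²−V₁²) = √(2428²−1211²) = 2104.4 m/s; delay term = 2·31.6·2104.4/(1211·2428) = 0.04523 s.
t = 58.0/2428 + 0.04523 = 0.06912 s.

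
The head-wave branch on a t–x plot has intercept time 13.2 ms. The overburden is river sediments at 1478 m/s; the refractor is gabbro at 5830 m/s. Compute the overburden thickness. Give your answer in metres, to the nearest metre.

10 m

h = tᵢ·V₁·V₂ / (2·√(V₂²−V₁²)).
√(V₂²−V₁²) = √(5830² − 1478²) = 5639.5 m/s.
h = 0.0132 s × 1478 × 5830 / (2 × 5639.5) = 10.08 m.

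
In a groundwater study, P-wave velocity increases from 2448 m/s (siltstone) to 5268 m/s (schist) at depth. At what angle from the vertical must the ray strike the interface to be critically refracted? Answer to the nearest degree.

28°

Critical incidence: sin θ_c = V₁/V₂ = 2448/5268 = 0.4647.
θ_c = arcsin 0.4647 = 27.69°.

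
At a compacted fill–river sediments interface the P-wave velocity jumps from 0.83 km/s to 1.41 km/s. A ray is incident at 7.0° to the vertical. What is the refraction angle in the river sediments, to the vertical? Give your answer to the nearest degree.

12°

Snell's law: sin θ₂ = (V₂/V₁)·sin θ₁ = (1.41/0.83)·sin 7.0° = 0.2070.
θ₂ = sin⁻¹(0.2070) = 11.95° (from vertical).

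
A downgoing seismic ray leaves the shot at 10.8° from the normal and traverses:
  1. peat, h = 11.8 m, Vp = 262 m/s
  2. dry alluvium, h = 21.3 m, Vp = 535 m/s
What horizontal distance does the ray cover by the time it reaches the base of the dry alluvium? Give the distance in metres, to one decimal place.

Apply Snell's law at each interface; in layer i the horizontal offset is hᵢ·tan θᵢ.
Layer 1: θ = 10.80°; offset = 11.8·tan 10.80° = 2.251 m.
Layer 2: sin θ = 535·sin 10.8°/262 = 0.3826, θ = 22.50°; offset = 21.3·tan 22.50° = 8.821 m.
Total horizontal offset = 11.072 m.

11.1 m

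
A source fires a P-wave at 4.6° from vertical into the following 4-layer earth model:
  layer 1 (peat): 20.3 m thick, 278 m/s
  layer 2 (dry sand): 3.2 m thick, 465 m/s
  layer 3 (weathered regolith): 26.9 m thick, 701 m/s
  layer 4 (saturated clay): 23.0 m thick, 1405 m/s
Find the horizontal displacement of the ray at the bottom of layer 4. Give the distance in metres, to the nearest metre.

p = sin θ₁/V₁ = sin 4.6°/278 = 2.8849e-04 s/m is conserved through the stack.
Layer 1: θ = 4.60°; offset = 20.3·tan 4.60° = 1.633 m.
Layer 2: sin θ = p·465 = 0.1341 → θ = 7.71°; offset = 3.2·tan 7.71° = 0.433 m.
Layer 3: sin θ = p·701 = 0.2022 → θ = 11.67°; offset = 26.9·tan 11.67° = 5.555 m.
Layer 4: sin θ = p·1405 = 0.4053 → θ = 23.91°; offset = 23.0·tan 23.91° = 10.198 m.
Summing the layer offsets gives 17.819 m.

18 m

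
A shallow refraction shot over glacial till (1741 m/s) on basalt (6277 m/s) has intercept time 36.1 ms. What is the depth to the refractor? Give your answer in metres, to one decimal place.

h = tᵢ·V₁·V₂ / (2·√(V₂²−V₁²)).
√(V₂²−V₁²) = √(6277² − 1741²) = 6030.7 m/s.
h = 0.0361 s × 1741 × 6277 / (2 × 6030.7) = 32.71 m.

32.7 m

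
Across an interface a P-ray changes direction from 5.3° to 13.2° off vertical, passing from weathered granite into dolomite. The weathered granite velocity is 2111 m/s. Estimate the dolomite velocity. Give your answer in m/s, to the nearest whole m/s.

sin 5.3° = 0.0924; sin 13.2° = 0.2284.
V₂ = V₁·(sin θ₂/sin θ₁) = 2111·(0.2284/0.0924) = 5218.64 m/s.

5219 m/s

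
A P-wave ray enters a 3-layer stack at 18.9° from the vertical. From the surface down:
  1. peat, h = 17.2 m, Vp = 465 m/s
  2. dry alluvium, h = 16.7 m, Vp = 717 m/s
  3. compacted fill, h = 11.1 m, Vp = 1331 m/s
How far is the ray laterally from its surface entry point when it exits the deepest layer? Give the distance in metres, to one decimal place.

43.0 m

Apply Snell's law at each interface; in layer i the horizontal offset is hᵢ·tan θᵢ.
Layer 1: θ = 18.90°; offset = 17.2·tan 18.90° = 5.889 m.
Layer 2: sin θ = 717·sin 18.9°/465 = 0.4995, θ = 29.96°; offset = 16.7·tan 29.96° = 9.628 m.
Layer 3: sin θ = 1331·sin 18.9°/465 = 0.9272, θ = 68.00°; offset = 11.1·tan 68.00° = 27.471 m.
Total horizontal offset = 42.987 m.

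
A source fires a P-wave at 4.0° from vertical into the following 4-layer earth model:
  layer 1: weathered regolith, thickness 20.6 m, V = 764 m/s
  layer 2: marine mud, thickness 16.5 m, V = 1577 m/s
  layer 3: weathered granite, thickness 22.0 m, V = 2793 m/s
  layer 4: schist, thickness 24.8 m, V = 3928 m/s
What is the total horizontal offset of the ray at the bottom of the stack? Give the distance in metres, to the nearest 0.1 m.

Ray parameter p = sin 4.0° / 764 m/s = 9.1304e-05 s/m.
Layer 1: θ = 4.00°; offset = 20.6·tan 4.00° = 1.440 m.
Layer 2: sin θ = p·1577 = 0.1440 → θ = 8.28°; offset = 16.5·tan 8.28° = 2.401 m.
Layer 3: sin θ = p·2793 = 0.2550 → θ = 14.77°; offset = 22.0·tan 14.77° = 5.802 m.
Layer 4: sin θ = p·3928 = 0.3586 → θ = 21.02°; offset = 24.8·tan 21.02° = 9.528 m.
Total horizontal offset = 19.172 m.

19.2 m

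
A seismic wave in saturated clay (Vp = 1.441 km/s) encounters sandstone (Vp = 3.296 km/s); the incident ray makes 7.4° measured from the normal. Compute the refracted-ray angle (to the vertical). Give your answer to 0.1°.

sin θ₁/V₁ = sin θ₂/V₂ ⇒ sin θ₂ = 3.296·sin 7.4°/1.441 = 3.296·0.1288/1.441 = 0.2946.
θ₂ = sin⁻¹(0.2946) = 17.13° (from vertical).

17.1°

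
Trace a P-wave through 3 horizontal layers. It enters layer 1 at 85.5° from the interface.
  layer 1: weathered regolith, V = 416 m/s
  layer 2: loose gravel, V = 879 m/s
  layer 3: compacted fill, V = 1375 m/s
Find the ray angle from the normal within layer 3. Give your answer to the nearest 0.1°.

From the normal: θ₁ = 90° − 85.5° = 4.5°.
Snell's law across each interface conserves sin θ / V, so sin θ_3 = V_3·sin θ₁/V₁.
sin θ_3 = 1375 × sin 4.5° / 416 = 0.2593.
θ_3 = 15.03° from the vertical.

15.0°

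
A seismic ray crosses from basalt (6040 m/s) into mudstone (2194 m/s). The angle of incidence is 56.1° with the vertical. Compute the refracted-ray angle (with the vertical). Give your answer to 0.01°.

Snell's law: sin θ₂ = (V₂/V₁)·sin θ₁ = (2194/6040)·sin 56.1° = 0.3015.
θ₂ = sin⁻¹(0.3015) = 17.55° (from vertical).

17.55°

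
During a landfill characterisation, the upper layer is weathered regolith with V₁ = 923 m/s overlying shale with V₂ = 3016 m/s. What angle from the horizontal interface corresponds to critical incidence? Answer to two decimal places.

Critical incidence: sin θ_c = V₁/V₂ = 923/3016 = 0.3060.
θ_c = arcsin 0.3060 = 17.82°.
Measured from the interface: 90° − 17.82° = 72.18°.

72.18°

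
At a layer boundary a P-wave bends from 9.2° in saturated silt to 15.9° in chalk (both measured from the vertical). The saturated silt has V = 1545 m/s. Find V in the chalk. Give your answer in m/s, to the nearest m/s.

Snell's law: sin 9.2°/V₁ = sin 15.9°/V₂.
V₂ = V₁·sin 15.9°/sin 9.2° = 1545 × 1.7135 = 2647.38 m/s.

2647 m/s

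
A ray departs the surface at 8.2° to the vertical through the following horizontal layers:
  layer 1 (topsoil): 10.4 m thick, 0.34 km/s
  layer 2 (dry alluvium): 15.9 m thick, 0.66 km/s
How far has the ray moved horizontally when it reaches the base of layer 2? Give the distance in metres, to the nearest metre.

p = sin θ₁/V₁ = sin 8.2°/0.34 = 4.1950e-01 s/km is conserved through the stack.
Layer 1: θ = 8.20°; offset = 10.4·tan 8.20° = 1.499 m.
Layer 2: sin θ = p·0.66 = 0.2769 → θ = 16.07°; offset = 15.9·tan 16.07° = 4.581 m.
Summing the layer offsets gives 6.080 m.

6 m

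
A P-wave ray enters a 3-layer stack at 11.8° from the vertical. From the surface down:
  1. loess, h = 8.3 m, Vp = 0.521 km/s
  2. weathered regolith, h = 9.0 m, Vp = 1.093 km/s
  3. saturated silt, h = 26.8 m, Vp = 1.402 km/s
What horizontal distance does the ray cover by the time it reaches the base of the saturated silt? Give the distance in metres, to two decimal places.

23.67 m

Ray parameter p = sin 11.8° / 0.521 km/s = 3.9251e-01 s/km.
Layer 1: θ = 11.80°; offset = 8.3·tan 11.80° = 1.7340 m.
Layer 2: sin θ = p·1.093 = 0.4290 → θ = 25.40°; offset = 9.0·tan 25.40° = 4.2744 m.
Layer 3: sin θ = p·1.402 = 0.5503 → θ = 33.39°; offset = 26.8·tan 33.39° = 17.6628 m.
Summing the layer offsets gives 23.6712 m.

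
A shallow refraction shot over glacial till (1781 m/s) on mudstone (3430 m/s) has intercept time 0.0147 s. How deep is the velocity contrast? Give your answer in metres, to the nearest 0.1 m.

15.3 m

θ_c = arcsin(1781/3430) = 31.28°; cos θ_c = 0.8546.
tᵢ = 2h cos θ_c/V₁ ⇒ h = tᵢ·V₁/(2 cos θ_c) = 0.0147·1781/(2·0.8546) = 15.32 m.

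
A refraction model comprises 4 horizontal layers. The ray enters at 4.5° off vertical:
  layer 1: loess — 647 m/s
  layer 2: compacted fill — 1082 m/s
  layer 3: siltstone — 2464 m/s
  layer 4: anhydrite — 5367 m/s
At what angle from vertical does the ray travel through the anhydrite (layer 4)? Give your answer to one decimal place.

40.6°

Ray parameter p = sin 4.5° / 647 = 1.2127e-04 s/m.
sin θ_4 = p·V_4 = 1.2127e-04 × 5367 = 0.6508.
θ_4 = 40.60° from the vertical.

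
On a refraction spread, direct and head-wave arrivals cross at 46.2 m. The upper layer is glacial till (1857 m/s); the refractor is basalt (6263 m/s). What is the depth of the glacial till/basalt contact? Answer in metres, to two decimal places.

h = (x_cross/2)·√((V₂−V₁)/(V₂+V₁)).
(V₂−V₁)/(V₂+V₁) = (6263−1857)/(6263+1857) = 0.5426; √ = 0.7366.
h = (46.2/2)·0.7366 = 17.02 m.

17.02 m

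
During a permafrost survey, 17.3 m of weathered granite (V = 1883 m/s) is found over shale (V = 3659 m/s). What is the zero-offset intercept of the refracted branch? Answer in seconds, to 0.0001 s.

θ_c = arcsin(V₁/V₂) = arcsin(1883/3659) = 30.97°; cos θ_c = 0.8574.
tᵢ = 2h·cos θ_c / V₁ = 2·17.3·0.8574 / 1883 = 0.01575 s.

0.0158 s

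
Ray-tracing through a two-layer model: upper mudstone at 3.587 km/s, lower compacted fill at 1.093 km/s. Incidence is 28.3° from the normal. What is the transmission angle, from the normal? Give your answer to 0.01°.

8.31°

Snell's law: sin θ₂ = (V₂/V₁)·sin θ₁ = (1.093/3.587)·sin 28.3° = 0.1445.
θ₂ = arcsin 0.1445 = 8.31° from the normal.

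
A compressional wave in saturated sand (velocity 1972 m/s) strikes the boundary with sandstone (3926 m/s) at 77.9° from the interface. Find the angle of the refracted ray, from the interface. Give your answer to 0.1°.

65.3°

Convert to the normal: θ₁ = 90° − 77.9° = 12.1°.
Snell's law: sin θ₂ = (V₂/V₁)·sin θ₁ = (3926/1972)·sin 12.1° = 0.4173.
θ₂ = sin⁻¹(0.4173) = 24.67° (from vertical).
From the interface: 90° − 24.67° = 65.33°.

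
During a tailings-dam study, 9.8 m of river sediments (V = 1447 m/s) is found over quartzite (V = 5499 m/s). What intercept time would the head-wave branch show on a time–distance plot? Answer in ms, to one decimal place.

θ_c = arcsin(V₁/V₂) = arcsin(1447/5499) = 15.26°; cos θ_c = 0.9648.
tᵢ = 2h·cos θ_c / V₁ = 2·9.8·0.9648 / 1447 = 0.01307 s.

13.1 ms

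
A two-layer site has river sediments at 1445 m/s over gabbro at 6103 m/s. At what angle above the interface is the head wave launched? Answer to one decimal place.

76.3°

At critical incidence the refracted ray runs along the interface (θ₂ = 90°), so sin θ_c = V₁/V₂.
θ_c = arcsin(1445/6103) = arcsin 0.2368 = 13.70°.
Measured from the interface: 90° − 13.70° = 76.30°.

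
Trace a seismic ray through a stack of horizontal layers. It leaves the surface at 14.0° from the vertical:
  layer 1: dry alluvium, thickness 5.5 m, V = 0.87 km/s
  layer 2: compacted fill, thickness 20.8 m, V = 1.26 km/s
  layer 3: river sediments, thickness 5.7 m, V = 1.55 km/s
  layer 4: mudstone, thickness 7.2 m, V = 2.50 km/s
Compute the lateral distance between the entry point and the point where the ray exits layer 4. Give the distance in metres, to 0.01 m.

18.84 m

Apply Snell's law at each interface; in layer i the horizontal offset is hᵢ·tan θᵢ.
Layer 1: θ = 14.00°; offset = 5.5·tan 14.00° = 1.3713 m.
Layer 2: sin θ = 1.26·sin 14.0°/0.87 = 0.3504, θ = 20.51°; offset = 20.8·tan 20.51° = 7.7809 m.
Layer 3: sin θ = 1.55·sin 14.0°/0.87 = 0.4310, θ = 25.53°; offset = 5.7·tan 25.53° = 2.7226 m.
Layer 4: sin θ = 2.50·sin 14.0°/0.87 = 0.6952, θ = 44.04°; offset = 7.2·tan 44.04° = 6.9630 m.
Σ offsets = 18.8379 m.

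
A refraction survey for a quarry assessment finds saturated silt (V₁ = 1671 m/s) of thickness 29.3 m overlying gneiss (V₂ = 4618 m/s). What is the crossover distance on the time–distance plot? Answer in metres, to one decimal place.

85.6 m

θ_c = arcsin(1671/4618) = 21.21°, so cos θ_c = 0.9322 and tᵢ = 2h cos θ_c/V₁ = 0.0327 s.
At crossover x/V₁ = x/V₂ + tᵢ ⇒ x = tᵢ/(1/V₁ − 1/V₂) = 0.03269/(5.9844e-04 − 2.1654e-04) = 85.60 m.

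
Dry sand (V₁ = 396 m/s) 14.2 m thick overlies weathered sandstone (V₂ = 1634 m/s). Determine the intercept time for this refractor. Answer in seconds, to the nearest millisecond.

0.070 s

θ_c = arcsin(V₁/V₂) = arcsin(396/1634) = 14.03°; cos θ_c = 0.9702.
tᵢ = 2h·cos θ_c / V₁ = 2·14.2·0.9702 / 396 = 0.06958 s.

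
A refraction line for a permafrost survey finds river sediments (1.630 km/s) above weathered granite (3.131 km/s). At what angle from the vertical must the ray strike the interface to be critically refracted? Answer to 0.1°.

31.4°

Critical incidence: sin θ_c = V₁/V₂ = 1.630/3.131 = 0.5206.
θ_c = arcsin 0.5206 = 31.37°.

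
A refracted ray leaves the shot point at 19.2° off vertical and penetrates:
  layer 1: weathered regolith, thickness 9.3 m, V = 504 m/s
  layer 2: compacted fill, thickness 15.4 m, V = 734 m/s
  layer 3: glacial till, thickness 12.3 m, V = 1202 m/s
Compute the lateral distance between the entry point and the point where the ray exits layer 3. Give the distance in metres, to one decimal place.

p = sin θ₁/V₁ = sin 19.2°/504 = 6.5251e-04 s/m is conserved through the stack.
Layer 1: θ = 19.20°; offset = 9.3·tan 19.20° = 3.239 m.
Layer 2: sin θ = p·734 = 0.4789 → θ = 28.62°; offset = 15.4·tan 28.62° = 8.402 m.
Layer 3: sin θ = p·1202 = 0.7843 → θ = 51.66°; offset = 12.3·tan 51.66° = 15.551 m.
Σ offsets = 27.192 m.

27.2 m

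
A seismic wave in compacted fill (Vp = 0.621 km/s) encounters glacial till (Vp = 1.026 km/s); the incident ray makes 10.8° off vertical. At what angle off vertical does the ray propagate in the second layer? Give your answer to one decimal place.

sin θ₁/V₁ = sin θ₂/V₂ ⇒ sin θ₂ = 1.026·sin 10.8°/0.621 = 1.026·0.1874/0.621 = 0.3096.
θ₂ = sin⁻¹(0.3096) = 18.03° (from vertical).

18.0°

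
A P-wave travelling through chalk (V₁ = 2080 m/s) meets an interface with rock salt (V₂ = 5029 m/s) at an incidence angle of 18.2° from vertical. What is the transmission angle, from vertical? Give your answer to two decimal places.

sin θ₁/V₁ = sin θ₂/V₂ ⇒ sin θ₂ = 5029·sin 18.2°/2080 = 5029·0.3123/2080 = 0.7552.
θ₂ = arcsin 0.7552 = 49.04° from the normal.

49.04°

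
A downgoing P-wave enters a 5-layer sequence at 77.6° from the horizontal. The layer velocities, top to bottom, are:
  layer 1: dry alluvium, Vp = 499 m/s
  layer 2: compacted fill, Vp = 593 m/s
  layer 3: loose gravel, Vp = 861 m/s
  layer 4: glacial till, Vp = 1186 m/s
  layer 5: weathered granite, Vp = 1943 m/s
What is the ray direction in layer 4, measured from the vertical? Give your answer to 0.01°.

30.69°

From the normal: θ₁ = 90° − 77.6° = 12.4°.
Ray parameter p = sin 12.4° / 499 = 4.3033e-04 s/m.
sin θ_4 = p·V_4 = 4.3033e-04 × 1186 = 0.5104.
θ_4 = 30.69° from the vertical.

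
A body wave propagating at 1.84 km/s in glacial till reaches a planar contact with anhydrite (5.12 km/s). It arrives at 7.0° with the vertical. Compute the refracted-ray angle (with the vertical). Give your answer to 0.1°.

19.8°

sin θ₁/V₁ = sin θ₂/V₂ ⇒ sin θ₂ = 5.12·sin 7.0°/1.84 = 5.12·0.1219/1.84 = 0.3391.
θ₂ = sin⁻¹(0.3391) = 19.82° (from vertical).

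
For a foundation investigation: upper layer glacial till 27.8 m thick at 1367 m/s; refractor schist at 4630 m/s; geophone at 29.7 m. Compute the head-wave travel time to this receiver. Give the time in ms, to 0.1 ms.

45.3 ms

t = x/V₂ + 2h·√(V₂²−V₁²)/(V₁V₂).
√(V₂²−V₁²) = √(4630²−1367²) = 4423.6 m/s; delay term = 2·27.8·4423.6/(1367·4630) = 0.03886 s.
t = 29.7/4630 + 0.03886 = 0.04527 s.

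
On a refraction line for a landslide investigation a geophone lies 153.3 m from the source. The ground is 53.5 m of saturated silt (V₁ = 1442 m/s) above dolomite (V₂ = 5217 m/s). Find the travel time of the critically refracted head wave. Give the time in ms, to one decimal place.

100.7 ms

t = x/V₂ + 2h·√(V₂²−V₁²)/(V₁V₂).
√(V₂²−V₁²) = √(5217²−1442²) = 5013.8 m/s; delay term = 2·53.5·5013.8/(1442·5217) = 0.07131 s.
t = 153.3/5217 + 0.07131 = 0.10070 s.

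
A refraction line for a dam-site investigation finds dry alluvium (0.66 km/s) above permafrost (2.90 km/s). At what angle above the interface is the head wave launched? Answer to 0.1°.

76.8°

At critical incidence the refracted ray runs along the interface (θ₂ = 90°), so sin θ_c = V₁/V₂.
θ_c = arcsin(0.66/2.90) = arcsin 0.2276 = 13.16°.
Measured from the interface: 90° − 13.16° = 76.84°.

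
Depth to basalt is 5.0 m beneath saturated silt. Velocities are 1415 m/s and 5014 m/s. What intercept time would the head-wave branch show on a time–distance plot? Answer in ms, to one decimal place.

tᵢ = 2h·√(V₂²−V₁²)/(V₁V₂).
√(V₂²−V₁²) = √(5014²−1415²) = 4810.2 m/s.
tᵢ = 2·5.0·4810.2/(1415·5014) = 0.00678 s.

6.8 ms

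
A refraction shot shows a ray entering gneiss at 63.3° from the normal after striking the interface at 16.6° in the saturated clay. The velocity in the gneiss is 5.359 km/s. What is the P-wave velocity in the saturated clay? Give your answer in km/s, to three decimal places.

1.714 km/s

sin 16.6° = 0.2857; sin 63.3° = 0.8934.
V₁ = V₂·(sin θ₁/sin θ₂) = 5.359·(0.2857/0.8934) = 1.714 km/s.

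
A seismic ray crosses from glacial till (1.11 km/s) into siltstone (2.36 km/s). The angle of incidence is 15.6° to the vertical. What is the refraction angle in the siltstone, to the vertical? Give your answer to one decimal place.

34.9°

sin θ₁/V₁ = sin θ₂/V₂ ⇒ sin θ₂ = 2.36·sin 15.6°/1.11 = 2.36·0.2689/1.11 = 0.5718.
θ₂ = arcsin 0.5718 = 34.87° from the normal.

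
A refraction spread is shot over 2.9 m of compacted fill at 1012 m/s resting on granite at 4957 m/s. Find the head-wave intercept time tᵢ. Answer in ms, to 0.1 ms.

5.6 ms

θ_c = arcsin(V₁/V₂) = arcsin(1012/4957) = 11.78°; cos θ_c = 0.9789.
tᵢ = 2h·cos θ_c / V₁ = 2·2.9·0.9789 / 1012 = 0.00561 s.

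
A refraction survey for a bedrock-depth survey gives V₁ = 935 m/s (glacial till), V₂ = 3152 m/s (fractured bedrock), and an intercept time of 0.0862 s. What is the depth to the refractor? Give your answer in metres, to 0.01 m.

h = tᵢ·V₁·V₂ / (2·√(V₂²−V₁²)).
√(V₂²−V₁²) = √(3152² − 935²) = 3010.1 m/s.
h = 0.0862 s × 935 × 3152 / (2 × 3010.1) = 42.20 m.

42.20 m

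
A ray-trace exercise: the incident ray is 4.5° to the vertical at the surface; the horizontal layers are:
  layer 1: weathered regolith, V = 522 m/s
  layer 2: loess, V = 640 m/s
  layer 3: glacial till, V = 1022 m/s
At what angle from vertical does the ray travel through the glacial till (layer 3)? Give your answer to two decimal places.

Ray parameter p = sin 4.5° / 522 = 1.5030e-04 s/m.
sin θ_3 = p·V_3 = 1.5030e-04 × 1022 = 0.1536.
θ_3 = arcsin 0.1536 = 8.84°.

8.84°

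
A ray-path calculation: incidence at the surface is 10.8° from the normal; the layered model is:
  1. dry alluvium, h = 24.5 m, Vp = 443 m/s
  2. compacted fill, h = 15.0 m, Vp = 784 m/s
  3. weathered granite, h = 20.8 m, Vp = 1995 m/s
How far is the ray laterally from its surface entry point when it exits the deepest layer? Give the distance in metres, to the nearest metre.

43 m

Ray parameter p = sin 10.8° / 443 m/s = 4.2298e-04 s/m.
Layer 1: θ = 10.80°; offset = 24.5·tan 10.80° = 4.674 m.
Layer 2: sin θ = p·784 = 0.3316 → θ = 19.37°; offset = 15.0·tan 19.37° = 5.273 m.
Layer 3: sin θ = p·1995 = 0.8439 → θ = 57.55°; offset = 20.8·tan 57.55° = 32.711 m.
Σ offsets = 42.657 m.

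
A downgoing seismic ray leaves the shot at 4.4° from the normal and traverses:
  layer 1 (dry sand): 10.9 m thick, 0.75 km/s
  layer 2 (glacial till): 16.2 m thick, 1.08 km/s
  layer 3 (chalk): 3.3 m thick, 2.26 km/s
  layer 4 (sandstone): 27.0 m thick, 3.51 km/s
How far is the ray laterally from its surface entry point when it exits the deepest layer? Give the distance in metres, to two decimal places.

13.81 m

p = sin θ₁/V₁ = sin 4.4°/0.75 = 1.0229e-01 s/km is conserved through the stack.
Layer 1: θ = 4.40°; offset = 10.9·tan 4.40° = 0.8387 m.
Layer 2: sin θ = p·1.08 = 0.1105 → θ = 6.34°; offset = 16.2·tan 6.34° = 1.8007 m.
Layer 3: sin θ = p·2.26 = 0.2312 → θ = 13.37°; offset = 3.3·tan 13.37° = 0.7841 m.
Layer 4: sin θ = p·3.51 = 0.3590 → θ = 21.04°; offset = 27.0·tan 21.04° = 10.3868 m.
Σ offsets = 13.8104 m.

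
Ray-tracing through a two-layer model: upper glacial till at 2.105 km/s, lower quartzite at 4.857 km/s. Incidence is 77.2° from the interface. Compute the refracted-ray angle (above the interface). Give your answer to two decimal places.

59.26°

Angle from the normal: 90° − 77.2° = 12.8°.
Snell's law: sin θ₂ = (V₂/V₁)·sin θ₁ = (4.857/2.105)·sin 12.8° = 0.5112.
θ₂ = sin⁻¹(0.5112) = 30.74° (from vertical).
From the interface: 90° − 30.74° = 59.26°.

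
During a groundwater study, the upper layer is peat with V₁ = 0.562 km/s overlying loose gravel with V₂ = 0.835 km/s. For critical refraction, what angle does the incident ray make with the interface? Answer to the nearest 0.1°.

47.7°

At critical incidence the refracted ray runs along the interface (θ₂ = 90°), so sin θ_c = V₁/V₂.
θ_c = arcsin(0.562/0.835) = arcsin 0.6731 = 42.30°.
Measured from the interface: 90° − 42.30° = 47.70°.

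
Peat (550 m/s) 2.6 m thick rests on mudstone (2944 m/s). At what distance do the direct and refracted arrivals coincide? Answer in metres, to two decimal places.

θ_c = arcsin(550/2944) = 10.77°, so cos θ_c = 0.9824 and tᵢ = 2h cos θ_c/V₁ = 0.0093 s.
At crossover x/V₁ = x/V₂ + tᵢ ⇒ x = tᵢ/(1/V₁ − 1/V₂) = 0.00929/(1.8182e-03 − 3.3967e-04) = 6.28 m.

6.28 m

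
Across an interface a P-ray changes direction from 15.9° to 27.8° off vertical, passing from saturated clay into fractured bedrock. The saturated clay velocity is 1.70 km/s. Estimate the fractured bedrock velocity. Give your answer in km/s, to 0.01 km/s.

sin 15.9° = 0.2740; sin 27.8° = 0.4664.
V₂ = V₁·(sin θ₂/sin θ₁) = 1.70·(0.4664/0.2740) = 2.89 km/s.

2.89 km/s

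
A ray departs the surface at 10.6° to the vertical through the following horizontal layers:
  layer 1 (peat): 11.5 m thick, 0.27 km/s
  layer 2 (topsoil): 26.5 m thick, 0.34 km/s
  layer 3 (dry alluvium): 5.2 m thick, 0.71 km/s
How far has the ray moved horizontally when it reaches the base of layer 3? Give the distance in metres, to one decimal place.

11.3 m

Ray parameter p = sin 10.6° / 0.27 km/s = 6.8130e-01 s/km.
Layer 1: θ = 10.60°; offset = 11.5·tan 10.60° = 2.152 m.
Layer 2: sin θ = p·0.34 = 0.2316 → θ = 13.39°; offset = 26.5·tan 13.39° = 6.310 m.
Layer 3: sin θ = p·0.71 = 0.4837 → θ = 28.93°; offset = 5.2·tan 28.93° = 2.874 m.
Total horizontal offset = 11.336 m.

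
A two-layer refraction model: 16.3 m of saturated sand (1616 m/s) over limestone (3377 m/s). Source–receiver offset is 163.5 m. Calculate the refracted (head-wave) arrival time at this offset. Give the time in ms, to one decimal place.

t = x/V₂ + 2h·√(V₂²−V₁²)/(V₁V₂).
√(V₂²−V₁²) = √(3377²−1616²) = 2965.2 m/s; delay term = 2·16.3·2965.2/(1616·3377) = 0.01771 s.
t = 163.5/3377 + 0.01771 = 0.06613 s.

66.1 ms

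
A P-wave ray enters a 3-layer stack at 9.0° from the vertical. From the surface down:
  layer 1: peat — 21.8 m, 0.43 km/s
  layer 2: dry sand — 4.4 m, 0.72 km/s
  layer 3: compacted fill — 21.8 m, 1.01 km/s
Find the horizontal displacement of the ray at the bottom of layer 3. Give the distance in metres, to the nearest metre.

Ray parameter p = sin 9.0° / 0.43 km/s = 3.6380e-01 s/km.
Layer 1: θ = 9.00°; offset = 21.8·tan 9.00° = 3.453 m.
Layer 2: sin θ = p·0.72 = 0.2619 → θ = 15.19°; offset = 4.4·tan 15.19° = 1.194 m.
Layer 3: sin θ = p·1.01 = 0.3674 → θ = 21.56°; offset = 21.8·tan 21.56° = 8.613 m.
Σ offsets = 13.260 m.

13 m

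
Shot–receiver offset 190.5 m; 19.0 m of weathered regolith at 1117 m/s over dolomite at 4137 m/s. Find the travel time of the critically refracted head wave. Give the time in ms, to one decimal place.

t = x/V₂ + 2h·√(V₂²−V₁²)/(V₁V₂).
√(V₂²−V₁²) = √(4137²−1117²) = 3983.4 m/s; delay term = 2·19.0·3983.4/(1117·4137) = 0.03276 s.
t = 190.5/4137 + 0.03276 = 0.07880 s.

78.8 ms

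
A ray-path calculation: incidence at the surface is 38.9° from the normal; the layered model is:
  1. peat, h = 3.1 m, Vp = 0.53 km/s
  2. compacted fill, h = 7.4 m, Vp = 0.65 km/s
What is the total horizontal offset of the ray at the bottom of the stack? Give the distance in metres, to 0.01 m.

11.44 m

p = sin θ₁/V₁ = sin 38.9°/0.53 = 1.1848e+00 s/km is conserved through the stack.
Layer 1: θ = 38.90°; offset = 3.1·tan 38.90° = 2.5014 m.
Layer 2: sin θ = p·0.65 = 0.7701 → θ = 50.37°; offset = 7.4·tan 50.37° = 8.9345 m.
Total horizontal offset = 11.4359 m.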